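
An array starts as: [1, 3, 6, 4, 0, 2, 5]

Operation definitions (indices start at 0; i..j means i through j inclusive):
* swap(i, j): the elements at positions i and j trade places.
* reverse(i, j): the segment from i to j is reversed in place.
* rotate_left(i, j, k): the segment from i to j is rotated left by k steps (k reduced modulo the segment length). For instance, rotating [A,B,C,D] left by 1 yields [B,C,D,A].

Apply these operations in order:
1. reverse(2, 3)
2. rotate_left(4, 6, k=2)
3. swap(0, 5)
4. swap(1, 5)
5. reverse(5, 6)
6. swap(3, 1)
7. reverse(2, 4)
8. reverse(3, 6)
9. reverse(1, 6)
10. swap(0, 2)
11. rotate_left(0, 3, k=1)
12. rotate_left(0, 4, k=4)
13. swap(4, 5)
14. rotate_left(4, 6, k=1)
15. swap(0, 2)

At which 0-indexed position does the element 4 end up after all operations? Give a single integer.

Answer: 4

Derivation:
After 1 (reverse(2, 3)): [1, 3, 4, 6, 0, 2, 5]
After 2 (rotate_left(4, 6, k=2)): [1, 3, 4, 6, 5, 0, 2]
After 3 (swap(0, 5)): [0, 3, 4, 6, 5, 1, 2]
After 4 (swap(1, 5)): [0, 1, 4, 6, 5, 3, 2]
After 5 (reverse(5, 6)): [0, 1, 4, 6, 5, 2, 3]
After 6 (swap(3, 1)): [0, 6, 4, 1, 5, 2, 3]
After 7 (reverse(2, 4)): [0, 6, 5, 1, 4, 2, 3]
After 8 (reverse(3, 6)): [0, 6, 5, 3, 2, 4, 1]
After 9 (reverse(1, 6)): [0, 1, 4, 2, 3, 5, 6]
After 10 (swap(0, 2)): [4, 1, 0, 2, 3, 5, 6]
After 11 (rotate_left(0, 3, k=1)): [1, 0, 2, 4, 3, 5, 6]
After 12 (rotate_left(0, 4, k=4)): [3, 1, 0, 2, 4, 5, 6]
After 13 (swap(4, 5)): [3, 1, 0, 2, 5, 4, 6]
After 14 (rotate_left(4, 6, k=1)): [3, 1, 0, 2, 4, 6, 5]
After 15 (swap(0, 2)): [0, 1, 3, 2, 4, 6, 5]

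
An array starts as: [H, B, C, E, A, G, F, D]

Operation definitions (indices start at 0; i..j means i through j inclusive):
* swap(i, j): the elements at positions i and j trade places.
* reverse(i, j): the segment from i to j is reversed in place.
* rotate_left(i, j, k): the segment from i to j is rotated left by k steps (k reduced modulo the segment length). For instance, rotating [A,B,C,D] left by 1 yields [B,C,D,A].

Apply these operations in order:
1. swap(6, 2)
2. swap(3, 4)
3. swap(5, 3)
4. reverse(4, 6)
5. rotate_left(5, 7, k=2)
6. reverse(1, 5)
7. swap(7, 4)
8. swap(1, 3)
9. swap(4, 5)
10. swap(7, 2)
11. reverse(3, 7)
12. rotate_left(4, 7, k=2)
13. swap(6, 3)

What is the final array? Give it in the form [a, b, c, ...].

Answer: [H, G, F, A, B, D, C, E]

Derivation:
After 1 (swap(6, 2)): [H, B, F, E, A, G, C, D]
After 2 (swap(3, 4)): [H, B, F, A, E, G, C, D]
After 3 (swap(5, 3)): [H, B, F, G, E, A, C, D]
After 4 (reverse(4, 6)): [H, B, F, G, C, A, E, D]
After 5 (rotate_left(5, 7, k=2)): [H, B, F, G, C, D, A, E]
After 6 (reverse(1, 5)): [H, D, C, G, F, B, A, E]
After 7 (swap(7, 4)): [H, D, C, G, E, B, A, F]
After 8 (swap(1, 3)): [H, G, C, D, E, B, A, F]
After 9 (swap(4, 5)): [H, G, C, D, B, E, A, F]
After 10 (swap(7, 2)): [H, G, F, D, B, E, A, C]
After 11 (reverse(3, 7)): [H, G, F, C, A, E, B, D]
After 12 (rotate_left(4, 7, k=2)): [H, G, F, C, B, D, A, E]
After 13 (swap(6, 3)): [H, G, F, A, B, D, C, E]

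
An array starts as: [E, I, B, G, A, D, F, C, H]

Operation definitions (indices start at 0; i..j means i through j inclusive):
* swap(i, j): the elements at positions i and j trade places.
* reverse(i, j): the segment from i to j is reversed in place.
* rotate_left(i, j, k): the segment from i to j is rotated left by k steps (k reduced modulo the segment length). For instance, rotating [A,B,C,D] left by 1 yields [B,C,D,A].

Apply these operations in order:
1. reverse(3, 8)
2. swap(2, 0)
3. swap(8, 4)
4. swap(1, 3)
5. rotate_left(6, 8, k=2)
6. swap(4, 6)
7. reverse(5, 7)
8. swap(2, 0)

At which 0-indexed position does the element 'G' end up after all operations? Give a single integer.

Answer: 6

Derivation:
After 1 (reverse(3, 8)): [E, I, B, H, C, F, D, A, G]
After 2 (swap(2, 0)): [B, I, E, H, C, F, D, A, G]
After 3 (swap(8, 4)): [B, I, E, H, G, F, D, A, C]
After 4 (swap(1, 3)): [B, H, E, I, G, F, D, A, C]
After 5 (rotate_left(6, 8, k=2)): [B, H, E, I, G, F, C, D, A]
After 6 (swap(4, 6)): [B, H, E, I, C, F, G, D, A]
After 7 (reverse(5, 7)): [B, H, E, I, C, D, G, F, A]
After 8 (swap(2, 0)): [E, H, B, I, C, D, G, F, A]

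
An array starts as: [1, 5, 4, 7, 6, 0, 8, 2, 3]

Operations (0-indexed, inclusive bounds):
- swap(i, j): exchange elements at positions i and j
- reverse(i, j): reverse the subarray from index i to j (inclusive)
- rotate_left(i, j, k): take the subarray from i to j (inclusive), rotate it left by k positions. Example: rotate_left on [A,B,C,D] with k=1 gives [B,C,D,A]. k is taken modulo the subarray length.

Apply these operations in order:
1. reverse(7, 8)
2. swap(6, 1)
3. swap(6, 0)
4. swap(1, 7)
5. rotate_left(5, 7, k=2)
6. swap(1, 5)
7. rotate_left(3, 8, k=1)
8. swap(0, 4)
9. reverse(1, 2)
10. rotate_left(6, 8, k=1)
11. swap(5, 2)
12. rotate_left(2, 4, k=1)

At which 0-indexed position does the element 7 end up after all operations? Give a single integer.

After 1 (reverse(7, 8)): [1, 5, 4, 7, 6, 0, 8, 3, 2]
After 2 (swap(6, 1)): [1, 8, 4, 7, 6, 0, 5, 3, 2]
After 3 (swap(6, 0)): [5, 8, 4, 7, 6, 0, 1, 3, 2]
After 4 (swap(1, 7)): [5, 3, 4, 7, 6, 0, 1, 8, 2]
After 5 (rotate_left(5, 7, k=2)): [5, 3, 4, 7, 6, 8, 0, 1, 2]
After 6 (swap(1, 5)): [5, 8, 4, 7, 6, 3, 0, 1, 2]
After 7 (rotate_left(3, 8, k=1)): [5, 8, 4, 6, 3, 0, 1, 2, 7]
After 8 (swap(0, 4)): [3, 8, 4, 6, 5, 0, 1, 2, 7]
After 9 (reverse(1, 2)): [3, 4, 8, 6, 5, 0, 1, 2, 7]
After 10 (rotate_left(6, 8, k=1)): [3, 4, 8, 6, 5, 0, 2, 7, 1]
After 11 (swap(5, 2)): [3, 4, 0, 6, 5, 8, 2, 7, 1]
After 12 (rotate_left(2, 4, k=1)): [3, 4, 6, 5, 0, 8, 2, 7, 1]

Answer: 7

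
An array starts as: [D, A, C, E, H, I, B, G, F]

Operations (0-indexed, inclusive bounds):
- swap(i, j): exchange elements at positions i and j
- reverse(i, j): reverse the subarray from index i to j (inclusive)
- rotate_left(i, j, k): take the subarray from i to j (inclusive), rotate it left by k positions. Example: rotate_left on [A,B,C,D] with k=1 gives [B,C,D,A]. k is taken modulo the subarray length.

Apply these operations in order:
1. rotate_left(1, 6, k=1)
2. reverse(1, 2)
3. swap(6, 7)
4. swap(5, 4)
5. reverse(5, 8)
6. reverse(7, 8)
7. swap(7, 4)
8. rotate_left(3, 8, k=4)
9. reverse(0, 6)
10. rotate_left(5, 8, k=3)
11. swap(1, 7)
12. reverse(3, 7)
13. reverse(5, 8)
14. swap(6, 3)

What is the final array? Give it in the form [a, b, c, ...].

After 1 (rotate_left(1, 6, k=1)): [D, C, E, H, I, B, A, G, F]
After 2 (reverse(1, 2)): [D, E, C, H, I, B, A, G, F]
After 3 (swap(6, 7)): [D, E, C, H, I, B, G, A, F]
After 4 (swap(5, 4)): [D, E, C, H, B, I, G, A, F]
After 5 (reverse(5, 8)): [D, E, C, H, B, F, A, G, I]
After 6 (reverse(7, 8)): [D, E, C, H, B, F, A, I, G]
After 7 (swap(7, 4)): [D, E, C, H, I, F, A, B, G]
After 8 (rotate_left(3, 8, k=4)): [D, E, C, B, G, H, I, F, A]
After 9 (reverse(0, 6)): [I, H, G, B, C, E, D, F, A]
After 10 (rotate_left(5, 8, k=3)): [I, H, G, B, C, A, E, D, F]
After 11 (swap(1, 7)): [I, D, G, B, C, A, E, H, F]
After 12 (reverse(3, 7)): [I, D, G, H, E, A, C, B, F]
After 13 (reverse(5, 8)): [I, D, G, H, E, F, B, C, A]
After 14 (swap(6, 3)): [I, D, G, B, E, F, H, C, A]

Answer: [I, D, G, B, E, F, H, C, A]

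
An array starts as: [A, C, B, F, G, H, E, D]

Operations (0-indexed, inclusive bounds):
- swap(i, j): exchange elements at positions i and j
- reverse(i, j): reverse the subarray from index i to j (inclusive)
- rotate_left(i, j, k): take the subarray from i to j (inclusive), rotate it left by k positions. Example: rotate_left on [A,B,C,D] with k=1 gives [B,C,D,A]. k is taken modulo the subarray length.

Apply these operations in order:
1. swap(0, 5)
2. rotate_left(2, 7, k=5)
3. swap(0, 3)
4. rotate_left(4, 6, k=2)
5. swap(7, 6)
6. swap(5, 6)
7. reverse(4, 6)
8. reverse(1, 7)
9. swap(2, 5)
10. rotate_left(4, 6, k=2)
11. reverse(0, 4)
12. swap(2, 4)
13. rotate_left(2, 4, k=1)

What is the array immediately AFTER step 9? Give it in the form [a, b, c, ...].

After 1 (swap(0, 5)): [H, C, B, F, G, A, E, D]
After 2 (rotate_left(2, 7, k=5)): [H, C, D, B, F, G, A, E]
After 3 (swap(0, 3)): [B, C, D, H, F, G, A, E]
After 4 (rotate_left(4, 6, k=2)): [B, C, D, H, A, F, G, E]
After 5 (swap(7, 6)): [B, C, D, H, A, F, E, G]
After 6 (swap(5, 6)): [B, C, D, H, A, E, F, G]
After 7 (reverse(4, 6)): [B, C, D, H, F, E, A, G]
After 8 (reverse(1, 7)): [B, G, A, E, F, H, D, C]
After 9 (swap(2, 5)): [B, G, H, E, F, A, D, C]

Answer: [B, G, H, E, F, A, D, C]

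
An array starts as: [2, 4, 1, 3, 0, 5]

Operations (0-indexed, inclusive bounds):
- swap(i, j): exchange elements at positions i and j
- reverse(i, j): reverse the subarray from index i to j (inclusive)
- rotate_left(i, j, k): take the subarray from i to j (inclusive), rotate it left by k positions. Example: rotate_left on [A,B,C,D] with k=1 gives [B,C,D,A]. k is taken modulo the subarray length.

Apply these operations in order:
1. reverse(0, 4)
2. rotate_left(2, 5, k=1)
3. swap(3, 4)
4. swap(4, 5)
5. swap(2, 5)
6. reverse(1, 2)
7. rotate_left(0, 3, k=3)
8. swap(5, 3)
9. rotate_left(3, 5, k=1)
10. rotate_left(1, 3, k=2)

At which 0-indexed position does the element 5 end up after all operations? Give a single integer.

Answer: 0

Derivation:
After 1 (reverse(0, 4)): [0, 3, 1, 4, 2, 5]
After 2 (rotate_left(2, 5, k=1)): [0, 3, 4, 2, 5, 1]
After 3 (swap(3, 4)): [0, 3, 4, 5, 2, 1]
After 4 (swap(4, 5)): [0, 3, 4, 5, 1, 2]
After 5 (swap(2, 5)): [0, 3, 2, 5, 1, 4]
After 6 (reverse(1, 2)): [0, 2, 3, 5, 1, 4]
After 7 (rotate_left(0, 3, k=3)): [5, 0, 2, 3, 1, 4]
After 8 (swap(5, 3)): [5, 0, 2, 4, 1, 3]
After 9 (rotate_left(3, 5, k=1)): [5, 0, 2, 1, 3, 4]
After 10 (rotate_left(1, 3, k=2)): [5, 1, 0, 2, 3, 4]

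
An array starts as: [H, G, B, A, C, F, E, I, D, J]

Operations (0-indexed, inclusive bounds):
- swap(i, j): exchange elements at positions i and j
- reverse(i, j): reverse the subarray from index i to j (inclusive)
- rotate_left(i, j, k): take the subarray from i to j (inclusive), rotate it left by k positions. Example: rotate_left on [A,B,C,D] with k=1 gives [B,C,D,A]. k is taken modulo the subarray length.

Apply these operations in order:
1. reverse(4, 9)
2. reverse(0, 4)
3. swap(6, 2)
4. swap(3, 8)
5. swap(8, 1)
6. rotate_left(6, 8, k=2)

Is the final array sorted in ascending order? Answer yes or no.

After 1 (reverse(4, 9)): [H, G, B, A, J, D, I, E, F, C]
After 2 (reverse(0, 4)): [J, A, B, G, H, D, I, E, F, C]
After 3 (swap(6, 2)): [J, A, I, G, H, D, B, E, F, C]
After 4 (swap(3, 8)): [J, A, I, F, H, D, B, E, G, C]
After 5 (swap(8, 1)): [J, G, I, F, H, D, B, E, A, C]
After 6 (rotate_left(6, 8, k=2)): [J, G, I, F, H, D, A, B, E, C]

Answer: no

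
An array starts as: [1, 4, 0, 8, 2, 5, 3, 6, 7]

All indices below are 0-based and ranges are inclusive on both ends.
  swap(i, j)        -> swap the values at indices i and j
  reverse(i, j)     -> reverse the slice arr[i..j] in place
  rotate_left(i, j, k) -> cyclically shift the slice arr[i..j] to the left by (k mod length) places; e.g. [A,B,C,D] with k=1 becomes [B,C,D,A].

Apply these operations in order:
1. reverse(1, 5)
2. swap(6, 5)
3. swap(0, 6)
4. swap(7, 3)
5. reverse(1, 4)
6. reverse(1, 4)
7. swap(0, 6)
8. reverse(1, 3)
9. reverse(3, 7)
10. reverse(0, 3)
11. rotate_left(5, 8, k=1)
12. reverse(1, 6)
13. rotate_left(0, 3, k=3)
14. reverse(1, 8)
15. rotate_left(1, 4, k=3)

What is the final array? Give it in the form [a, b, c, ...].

After 1 (reverse(1, 5)): [1, 5, 2, 8, 0, 4, 3, 6, 7]
After 2 (swap(6, 5)): [1, 5, 2, 8, 0, 3, 4, 6, 7]
After 3 (swap(0, 6)): [4, 5, 2, 8, 0, 3, 1, 6, 7]
After 4 (swap(7, 3)): [4, 5, 2, 6, 0, 3, 1, 8, 7]
After 5 (reverse(1, 4)): [4, 0, 6, 2, 5, 3, 1, 8, 7]
After 6 (reverse(1, 4)): [4, 5, 2, 6, 0, 3, 1, 8, 7]
After 7 (swap(0, 6)): [1, 5, 2, 6, 0, 3, 4, 8, 7]
After 8 (reverse(1, 3)): [1, 6, 2, 5, 0, 3, 4, 8, 7]
After 9 (reverse(3, 7)): [1, 6, 2, 8, 4, 3, 0, 5, 7]
After 10 (reverse(0, 3)): [8, 2, 6, 1, 4, 3, 0, 5, 7]
After 11 (rotate_left(5, 8, k=1)): [8, 2, 6, 1, 4, 0, 5, 7, 3]
After 12 (reverse(1, 6)): [8, 5, 0, 4, 1, 6, 2, 7, 3]
After 13 (rotate_left(0, 3, k=3)): [4, 8, 5, 0, 1, 6, 2, 7, 3]
After 14 (reverse(1, 8)): [4, 3, 7, 2, 6, 1, 0, 5, 8]
After 15 (rotate_left(1, 4, k=3)): [4, 6, 3, 7, 2, 1, 0, 5, 8]

Answer: [4, 6, 3, 7, 2, 1, 0, 5, 8]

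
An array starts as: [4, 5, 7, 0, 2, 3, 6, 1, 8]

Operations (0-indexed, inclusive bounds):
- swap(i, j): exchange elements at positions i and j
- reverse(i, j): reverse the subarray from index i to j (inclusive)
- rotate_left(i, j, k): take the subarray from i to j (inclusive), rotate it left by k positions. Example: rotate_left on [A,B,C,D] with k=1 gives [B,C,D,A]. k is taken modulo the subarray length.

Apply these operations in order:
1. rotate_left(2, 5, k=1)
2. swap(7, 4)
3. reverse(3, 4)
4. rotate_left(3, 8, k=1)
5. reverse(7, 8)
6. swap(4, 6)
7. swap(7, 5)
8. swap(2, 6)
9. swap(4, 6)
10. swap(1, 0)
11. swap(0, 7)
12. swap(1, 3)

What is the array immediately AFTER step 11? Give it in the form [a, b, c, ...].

After 1 (rotate_left(2, 5, k=1)): [4, 5, 0, 2, 3, 7, 6, 1, 8]
After 2 (swap(7, 4)): [4, 5, 0, 2, 1, 7, 6, 3, 8]
After 3 (reverse(3, 4)): [4, 5, 0, 1, 2, 7, 6, 3, 8]
After 4 (rotate_left(3, 8, k=1)): [4, 5, 0, 2, 7, 6, 3, 8, 1]
After 5 (reverse(7, 8)): [4, 5, 0, 2, 7, 6, 3, 1, 8]
After 6 (swap(4, 6)): [4, 5, 0, 2, 3, 6, 7, 1, 8]
After 7 (swap(7, 5)): [4, 5, 0, 2, 3, 1, 7, 6, 8]
After 8 (swap(2, 6)): [4, 5, 7, 2, 3, 1, 0, 6, 8]
After 9 (swap(4, 6)): [4, 5, 7, 2, 0, 1, 3, 6, 8]
After 10 (swap(1, 0)): [5, 4, 7, 2, 0, 1, 3, 6, 8]
After 11 (swap(0, 7)): [6, 4, 7, 2, 0, 1, 3, 5, 8]

Answer: [6, 4, 7, 2, 0, 1, 3, 5, 8]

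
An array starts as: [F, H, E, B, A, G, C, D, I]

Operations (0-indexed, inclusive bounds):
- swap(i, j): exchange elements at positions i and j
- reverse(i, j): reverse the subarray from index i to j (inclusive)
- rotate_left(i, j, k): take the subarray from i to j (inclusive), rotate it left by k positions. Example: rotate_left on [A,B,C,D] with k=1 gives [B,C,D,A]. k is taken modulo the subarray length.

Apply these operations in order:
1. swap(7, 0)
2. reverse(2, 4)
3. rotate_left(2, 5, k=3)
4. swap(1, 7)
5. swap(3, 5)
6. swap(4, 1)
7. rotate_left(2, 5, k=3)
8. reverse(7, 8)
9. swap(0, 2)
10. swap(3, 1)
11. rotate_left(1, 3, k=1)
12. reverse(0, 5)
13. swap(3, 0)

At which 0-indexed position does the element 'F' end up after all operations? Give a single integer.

After 1 (swap(7, 0)): [D, H, E, B, A, G, C, F, I]
After 2 (reverse(2, 4)): [D, H, A, B, E, G, C, F, I]
After 3 (rotate_left(2, 5, k=3)): [D, H, G, A, B, E, C, F, I]
After 4 (swap(1, 7)): [D, F, G, A, B, E, C, H, I]
After 5 (swap(3, 5)): [D, F, G, E, B, A, C, H, I]
After 6 (swap(4, 1)): [D, B, G, E, F, A, C, H, I]
After 7 (rotate_left(2, 5, k=3)): [D, B, A, G, E, F, C, H, I]
After 8 (reverse(7, 8)): [D, B, A, G, E, F, C, I, H]
After 9 (swap(0, 2)): [A, B, D, G, E, F, C, I, H]
After 10 (swap(3, 1)): [A, G, D, B, E, F, C, I, H]
After 11 (rotate_left(1, 3, k=1)): [A, D, B, G, E, F, C, I, H]
After 12 (reverse(0, 5)): [F, E, G, B, D, A, C, I, H]
After 13 (swap(3, 0)): [B, E, G, F, D, A, C, I, H]

Answer: 3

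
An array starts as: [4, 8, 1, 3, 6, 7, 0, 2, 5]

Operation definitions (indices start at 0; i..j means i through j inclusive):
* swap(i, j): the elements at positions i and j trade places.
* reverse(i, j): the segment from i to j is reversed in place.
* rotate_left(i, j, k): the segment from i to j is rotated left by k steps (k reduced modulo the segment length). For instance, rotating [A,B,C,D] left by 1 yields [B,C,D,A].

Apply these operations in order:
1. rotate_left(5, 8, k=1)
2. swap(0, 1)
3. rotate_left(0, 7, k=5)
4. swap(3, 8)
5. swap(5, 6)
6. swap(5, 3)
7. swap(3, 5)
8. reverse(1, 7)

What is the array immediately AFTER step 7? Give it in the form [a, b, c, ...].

Answer: [0, 2, 5, 7, 4, 3, 1, 6, 8]

Derivation:
After 1 (rotate_left(5, 8, k=1)): [4, 8, 1, 3, 6, 0, 2, 5, 7]
After 2 (swap(0, 1)): [8, 4, 1, 3, 6, 0, 2, 5, 7]
After 3 (rotate_left(0, 7, k=5)): [0, 2, 5, 8, 4, 1, 3, 6, 7]
After 4 (swap(3, 8)): [0, 2, 5, 7, 4, 1, 3, 6, 8]
After 5 (swap(5, 6)): [0, 2, 5, 7, 4, 3, 1, 6, 8]
After 6 (swap(5, 3)): [0, 2, 5, 3, 4, 7, 1, 6, 8]
After 7 (swap(3, 5)): [0, 2, 5, 7, 4, 3, 1, 6, 8]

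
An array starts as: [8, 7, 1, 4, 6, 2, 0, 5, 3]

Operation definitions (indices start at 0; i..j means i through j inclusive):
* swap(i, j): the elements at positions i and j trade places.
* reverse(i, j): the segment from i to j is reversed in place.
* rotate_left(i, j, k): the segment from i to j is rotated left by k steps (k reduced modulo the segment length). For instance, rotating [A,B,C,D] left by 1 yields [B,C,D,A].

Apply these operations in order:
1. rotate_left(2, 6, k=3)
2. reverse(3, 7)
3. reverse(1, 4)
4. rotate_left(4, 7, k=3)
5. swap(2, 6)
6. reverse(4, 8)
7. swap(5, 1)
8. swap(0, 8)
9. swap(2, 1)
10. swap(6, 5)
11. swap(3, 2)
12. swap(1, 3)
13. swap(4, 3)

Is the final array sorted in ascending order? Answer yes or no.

After 1 (rotate_left(2, 6, k=3)): [8, 7, 2, 0, 1, 4, 6, 5, 3]
After 2 (reverse(3, 7)): [8, 7, 2, 5, 6, 4, 1, 0, 3]
After 3 (reverse(1, 4)): [8, 6, 5, 2, 7, 4, 1, 0, 3]
After 4 (rotate_left(4, 7, k=3)): [8, 6, 5, 2, 0, 7, 4, 1, 3]
After 5 (swap(2, 6)): [8, 6, 4, 2, 0, 7, 5, 1, 3]
After 6 (reverse(4, 8)): [8, 6, 4, 2, 3, 1, 5, 7, 0]
After 7 (swap(5, 1)): [8, 1, 4, 2, 3, 6, 5, 7, 0]
After 8 (swap(0, 8)): [0, 1, 4, 2, 3, 6, 5, 7, 8]
After 9 (swap(2, 1)): [0, 4, 1, 2, 3, 6, 5, 7, 8]
After 10 (swap(6, 5)): [0, 4, 1, 2, 3, 5, 6, 7, 8]
After 11 (swap(3, 2)): [0, 4, 2, 1, 3, 5, 6, 7, 8]
After 12 (swap(1, 3)): [0, 1, 2, 4, 3, 5, 6, 7, 8]
After 13 (swap(4, 3)): [0, 1, 2, 3, 4, 5, 6, 7, 8]

Answer: yes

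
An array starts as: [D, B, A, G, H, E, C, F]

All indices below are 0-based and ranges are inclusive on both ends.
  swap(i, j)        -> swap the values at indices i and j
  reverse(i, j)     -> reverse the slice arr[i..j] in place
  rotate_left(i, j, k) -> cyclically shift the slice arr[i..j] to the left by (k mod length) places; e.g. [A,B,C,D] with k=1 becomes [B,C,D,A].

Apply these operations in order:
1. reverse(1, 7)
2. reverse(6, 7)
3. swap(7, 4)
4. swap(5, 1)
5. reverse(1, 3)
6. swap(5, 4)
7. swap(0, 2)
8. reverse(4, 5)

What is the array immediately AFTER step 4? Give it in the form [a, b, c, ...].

Answer: [D, G, C, E, A, F, B, H]

Derivation:
After 1 (reverse(1, 7)): [D, F, C, E, H, G, A, B]
After 2 (reverse(6, 7)): [D, F, C, E, H, G, B, A]
After 3 (swap(7, 4)): [D, F, C, E, A, G, B, H]
After 4 (swap(5, 1)): [D, G, C, E, A, F, B, H]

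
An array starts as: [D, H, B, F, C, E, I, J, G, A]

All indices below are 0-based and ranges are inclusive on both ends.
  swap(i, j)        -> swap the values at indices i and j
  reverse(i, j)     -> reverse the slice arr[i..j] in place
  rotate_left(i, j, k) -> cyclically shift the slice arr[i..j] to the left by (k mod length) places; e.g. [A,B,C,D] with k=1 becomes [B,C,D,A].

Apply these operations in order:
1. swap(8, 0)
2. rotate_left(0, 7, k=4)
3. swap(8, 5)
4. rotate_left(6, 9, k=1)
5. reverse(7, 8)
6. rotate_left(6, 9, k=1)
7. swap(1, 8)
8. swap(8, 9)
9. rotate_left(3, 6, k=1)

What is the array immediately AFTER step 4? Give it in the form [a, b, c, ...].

After 1 (swap(8, 0)): [G, H, B, F, C, E, I, J, D, A]
After 2 (rotate_left(0, 7, k=4)): [C, E, I, J, G, H, B, F, D, A]
After 3 (swap(8, 5)): [C, E, I, J, G, D, B, F, H, A]
After 4 (rotate_left(6, 9, k=1)): [C, E, I, J, G, D, F, H, A, B]

Answer: [C, E, I, J, G, D, F, H, A, B]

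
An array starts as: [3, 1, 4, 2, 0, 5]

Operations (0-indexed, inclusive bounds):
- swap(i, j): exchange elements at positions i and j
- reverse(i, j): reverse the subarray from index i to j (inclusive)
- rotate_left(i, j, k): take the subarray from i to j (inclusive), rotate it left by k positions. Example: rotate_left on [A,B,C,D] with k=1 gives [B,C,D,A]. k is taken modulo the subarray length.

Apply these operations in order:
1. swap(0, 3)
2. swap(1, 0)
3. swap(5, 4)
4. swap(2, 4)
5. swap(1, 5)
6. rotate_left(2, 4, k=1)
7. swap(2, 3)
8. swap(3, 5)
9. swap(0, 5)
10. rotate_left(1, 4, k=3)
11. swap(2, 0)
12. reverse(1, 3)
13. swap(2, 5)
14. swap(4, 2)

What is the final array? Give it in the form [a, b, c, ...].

Answer: [0, 4, 2, 5, 1, 3]

Derivation:
After 1 (swap(0, 3)): [2, 1, 4, 3, 0, 5]
After 2 (swap(1, 0)): [1, 2, 4, 3, 0, 5]
After 3 (swap(5, 4)): [1, 2, 4, 3, 5, 0]
After 4 (swap(2, 4)): [1, 2, 5, 3, 4, 0]
After 5 (swap(1, 5)): [1, 0, 5, 3, 4, 2]
After 6 (rotate_left(2, 4, k=1)): [1, 0, 3, 4, 5, 2]
After 7 (swap(2, 3)): [1, 0, 4, 3, 5, 2]
After 8 (swap(3, 5)): [1, 0, 4, 2, 5, 3]
After 9 (swap(0, 5)): [3, 0, 4, 2, 5, 1]
After 10 (rotate_left(1, 4, k=3)): [3, 5, 0, 4, 2, 1]
After 11 (swap(2, 0)): [0, 5, 3, 4, 2, 1]
After 12 (reverse(1, 3)): [0, 4, 3, 5, 2, 1]
After 13 (swap(2, 5)): [0, 4, 1, 5, 2, 3]
After 14 (swap(4, 2)): [0, 4, 2, 5, 1, 3]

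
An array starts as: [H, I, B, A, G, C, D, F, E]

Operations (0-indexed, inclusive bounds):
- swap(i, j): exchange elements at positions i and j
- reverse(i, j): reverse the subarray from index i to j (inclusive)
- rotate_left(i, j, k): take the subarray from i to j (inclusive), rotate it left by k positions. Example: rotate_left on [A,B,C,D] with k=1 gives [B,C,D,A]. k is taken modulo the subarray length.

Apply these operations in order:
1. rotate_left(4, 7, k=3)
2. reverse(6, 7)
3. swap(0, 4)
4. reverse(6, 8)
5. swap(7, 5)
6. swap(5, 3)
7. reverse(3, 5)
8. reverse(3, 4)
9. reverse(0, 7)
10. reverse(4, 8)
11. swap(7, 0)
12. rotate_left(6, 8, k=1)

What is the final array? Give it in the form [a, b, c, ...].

Answer: [B, E, C, A, D, F, G, H, I]

Derivation:
After 1 (rotate_left(4, 7, k=3)): [H, I, B, A, F, G, C, D, E]
After 2 (reverse(6, 7)): [H, I, B, A, F, G, D, C, E]
After 3 (swap(0, 4)): [F, I, B, A, H, G, D, C, E]
After 4 (reverse(6, 8)): [F, I, B, A, H, G, E, C, D]
After 5 (swap(7, 5)): [F, I, B, A, H, C, E, G, D]
After 6 (swap(5, 3)): [F, I, B, C, H, A, E, G, D]
After 7 (reverse(3, 5)): [F, I, B, A, H, C, E, G, D]
After 8 (reverse(3, 4)): [F, I, B, H, A, C, E, G, D]
After 9 (reverse(0, 7)): [G, E, C, A, H, B, I, F, D]
After 10 (reverse(4, 8)): [G, E, C, A, D, F, I, B, H]
After 11 (swap(7, 0)): [B, E, C, A, D, F, I, G, H]
After 12 (rotate_left(6, 8, k=1)): [B, E, C, A, D, F, G, H, I]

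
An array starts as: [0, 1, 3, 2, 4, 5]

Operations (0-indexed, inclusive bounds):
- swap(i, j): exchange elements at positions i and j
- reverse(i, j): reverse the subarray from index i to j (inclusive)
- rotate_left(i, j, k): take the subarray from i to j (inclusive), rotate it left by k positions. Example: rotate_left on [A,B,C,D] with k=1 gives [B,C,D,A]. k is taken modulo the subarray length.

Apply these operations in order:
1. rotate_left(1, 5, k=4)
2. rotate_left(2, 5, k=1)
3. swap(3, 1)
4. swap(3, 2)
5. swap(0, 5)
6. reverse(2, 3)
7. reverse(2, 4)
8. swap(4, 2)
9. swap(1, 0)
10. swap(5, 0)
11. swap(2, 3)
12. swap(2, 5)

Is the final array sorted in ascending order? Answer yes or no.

Answer: yes

Derivation:
After 1 (rotate_left(1, 5, k=4)): [0, 5, 1, 3, 2, 4]
After 2 (rotate_left(2, 5, k=1)): [0, 5, 3, 2, 4, 1]
After 3 (swap(3, 1)): [0, 2, 3, 5, 4, 1]
After 4 (swap(3, 2)): [0, 2, 5, 3, 4, 1]
After 5 (swap(0, 5)): [1, 2, 5, 3, 4, 0]
After 6 (reverse(2, 3)): [1, 2, 3, 5, 4, 0]
After 7 (reverse(2, 4)): [1, 2, 4, 5, 3, 0]
After 8 (swap(4, 2)): [1, 2, 3, 5, 4, 0]
After 9 (swap(1, 0)): [2, 1, 3, 5, 4, 0]
After 10 (swap(5, 0)): [0, 1, 3, 5, 4, 2]
After 11 (swap(2, 3)): [0, 1, 5, 3, 4, 2]
After 12 (swap(2, 5)): [0, 1, 2, 3, 4, 5]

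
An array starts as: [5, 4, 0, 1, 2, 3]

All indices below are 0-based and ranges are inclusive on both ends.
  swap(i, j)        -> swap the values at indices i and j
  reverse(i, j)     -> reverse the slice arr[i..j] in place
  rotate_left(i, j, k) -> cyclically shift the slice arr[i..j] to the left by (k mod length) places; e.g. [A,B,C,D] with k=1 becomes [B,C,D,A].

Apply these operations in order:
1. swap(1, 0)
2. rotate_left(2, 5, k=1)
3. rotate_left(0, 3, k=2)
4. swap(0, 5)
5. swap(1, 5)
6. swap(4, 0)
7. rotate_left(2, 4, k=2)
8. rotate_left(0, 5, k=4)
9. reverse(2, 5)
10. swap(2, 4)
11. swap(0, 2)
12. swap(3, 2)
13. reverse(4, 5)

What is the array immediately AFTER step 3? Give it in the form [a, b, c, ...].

Answer: [1, 2, 4, 5, 3, 0]

Derivation:
After 1 (swap(1, 0)): [4, 5, 0, 1, 2, 3]
After 2 (rotate_left(2, 5, k=1)): [4, 5, 1, 2, 3, 0]
After 3 (rotate_left(0, 3, k=2)): [1, 2, 4, 5, 3, 0]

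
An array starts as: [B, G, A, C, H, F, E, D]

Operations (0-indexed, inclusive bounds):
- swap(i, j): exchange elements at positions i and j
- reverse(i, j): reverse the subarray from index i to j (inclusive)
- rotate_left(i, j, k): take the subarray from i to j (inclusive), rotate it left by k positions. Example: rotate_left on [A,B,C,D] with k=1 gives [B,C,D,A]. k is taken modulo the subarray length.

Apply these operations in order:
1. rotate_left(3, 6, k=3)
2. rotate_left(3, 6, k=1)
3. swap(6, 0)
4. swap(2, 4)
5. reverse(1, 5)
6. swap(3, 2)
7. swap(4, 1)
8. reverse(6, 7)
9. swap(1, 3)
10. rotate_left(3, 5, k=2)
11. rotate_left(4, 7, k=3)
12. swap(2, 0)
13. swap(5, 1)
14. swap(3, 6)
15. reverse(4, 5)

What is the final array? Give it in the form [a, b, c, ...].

After 1 (rotate_left(3, 6, k=3)): [B, G, A, E, C, H, F, D]
After 2 (rotate_left(3, 6, k=1)): [B, G, A, C, H, F, E, D]
After 3 (swap(6, 0)): [E, G, A, C, H, F, B, D]
After 4 (swap(2, 4)): [E, G, H, C, A, F, B, D]
After 5 (reverse(1, 5)): [E, F, A, C, H, G, B, D]
After 6 (swap(3, 2)): [E, F, C, A, H, G, B, D]
After 7 (swap(4, 1)): [E, H, C, A, F, G, B, D]
After 8 (reverse(6, 7)): [E, H, C, A, F, G, D, B]
After 9 (swap(1, 3)): [E, A, C, H, F, G, D, B]
After 10 (rotate_left(3, 5, k=2)): [E, A, C, G, H, F, D, B]
After 11 (rotate_left(4, 7, k=3)): [E, A, C, G, B, H, F, D]
After 12 (swap(2, 0)): [C, A, E, G, B, H, F, D]
After 13 (swap(5, 1)): [C, H, E, G, B, A, F, D]
After 14 (swap(3, 6)): [C, H, E, F, B, A, G, D]
After 15 (reverse(4, 5)): [C, H, E, F, A, B, G, D]

Answer: [C, H, E, F, A, B, G, D]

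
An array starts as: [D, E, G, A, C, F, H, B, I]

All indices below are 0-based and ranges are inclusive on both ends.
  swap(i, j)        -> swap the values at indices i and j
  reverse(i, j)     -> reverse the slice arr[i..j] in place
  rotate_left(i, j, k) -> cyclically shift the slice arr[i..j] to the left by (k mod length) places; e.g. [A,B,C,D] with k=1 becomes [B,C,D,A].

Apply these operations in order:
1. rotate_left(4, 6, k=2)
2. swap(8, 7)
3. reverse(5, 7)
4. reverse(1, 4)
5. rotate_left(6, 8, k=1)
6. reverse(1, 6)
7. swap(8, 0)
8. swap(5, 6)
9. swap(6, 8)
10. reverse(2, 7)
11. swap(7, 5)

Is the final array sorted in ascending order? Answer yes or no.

Answer: no

Derivation:
After 1 (rotate_left(4, 6, k=2)): [D, E, G, A, H, C, F, B, I]
After 2 (swap(8, 7)): [D, E, G, A, H, C, F, I, B]
After 3 (reverse(5, 7)): [D, E, G, A, H, I, F, C, B]
After 4 (reverse(1, 4)): [D, H, A, G, E, I, F, C, B]
After 5 (rotate_left(6, 8, k=1)): [D, H, A, G, E, I, C, B, F]
After 6 (reverse(1, 6)): [D, C, I, E, G, A, H, B, F]
After 7 (swap(8, 0)): [F, C, I, E, G, A, H, B, D]
After 8 (swap(5, 6)): [F, C, I, E, G, H, A, B, D]
After 9 (swap(6, 8)): [F, C, I, E, G, H, D, B, A]
After 10 (reverse(2, 7)): [F, C, B, D, H, G, E, I, A]
After 11 (swap(7, 5)): [F, C, B, D, H, I, E, G, A]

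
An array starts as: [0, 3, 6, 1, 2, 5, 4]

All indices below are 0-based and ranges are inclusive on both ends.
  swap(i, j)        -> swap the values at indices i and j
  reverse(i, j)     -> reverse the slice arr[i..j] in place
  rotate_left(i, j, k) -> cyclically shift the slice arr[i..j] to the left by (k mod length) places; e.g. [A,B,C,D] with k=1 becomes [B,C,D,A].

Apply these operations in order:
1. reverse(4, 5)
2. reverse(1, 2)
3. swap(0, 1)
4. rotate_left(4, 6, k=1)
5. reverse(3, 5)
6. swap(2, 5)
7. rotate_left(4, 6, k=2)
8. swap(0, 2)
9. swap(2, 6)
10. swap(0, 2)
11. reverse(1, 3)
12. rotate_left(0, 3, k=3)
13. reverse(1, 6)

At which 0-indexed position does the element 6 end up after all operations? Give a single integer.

After 1 (reverse(4, 5)): [0, 3, 6, 1, 5, 2, 4]
After 2 (reverse(1, 2)): [0, 6, 3, 1, 5, 2, 4]
After 3 (swap(0, 1)): [6, 0, 3, 1, 5, 2, 4]
After 4 (rotate_left(4, 6, k=1)): [6, 0, 3, 1, 2, 4, 5]
After 5 (reverse(3, 5)): [6, 0, 3, 4, 2, 1, 5]
After 6 (swap(2, 5)): [6, 0, 1, 4, 2, 3, 5]
After 7 (rotate_left(4, 6, k=2)): [6, 0, 1, 4, 5, 2, 3]
After 8 (swap(0, 2)): [1, 0, 6, 4, 5, 2, 3]
After 9 (swap(2, 6)): [1, 0, 3, 4, 5, 2, 6]
After 10 (swap(0, 2)): [3, 0, 1, 4, 5, 2, 6]
After 11 (reverse(1, 3)): [3, 4, 1, 0, 5, 2, 6]
After 12 (rotate_left(0, 3, k=3)): [0, 3, 4, 1, 5, 2, 6]
After 13 (reverse(1, 6)): [0, 6, 2, 5, 1, 4, 3]

Answer: 1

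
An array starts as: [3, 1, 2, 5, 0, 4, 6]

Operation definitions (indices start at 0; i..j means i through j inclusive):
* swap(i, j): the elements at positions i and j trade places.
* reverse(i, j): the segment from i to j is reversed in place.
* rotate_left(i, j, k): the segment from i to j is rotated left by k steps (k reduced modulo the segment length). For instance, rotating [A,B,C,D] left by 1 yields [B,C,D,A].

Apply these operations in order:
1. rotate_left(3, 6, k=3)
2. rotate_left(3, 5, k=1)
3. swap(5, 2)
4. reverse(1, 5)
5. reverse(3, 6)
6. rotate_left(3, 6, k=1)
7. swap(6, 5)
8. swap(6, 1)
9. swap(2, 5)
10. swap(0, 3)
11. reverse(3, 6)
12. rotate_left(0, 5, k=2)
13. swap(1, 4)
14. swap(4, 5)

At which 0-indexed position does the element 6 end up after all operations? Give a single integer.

Answer: 3

Derivation:
After 1 (rotate_left(3, 6, k=3)): [3, 1, 2, 6, 5, 0, 4]
After 2 (rotate_left(3, 5, k=1)): [3, 1, 2, 5, 0, 6, 4]
After 3 (swap(5, 2)): [3, 1, 6, 5, 0, 2, 4]
After 4 (reverse(1, 5)): [3, 2, 0, 5, 6, 1, 4]
After 5 (reverse(3, 6)): [3, 2, 0, 4, 1, 6, 5]
After 6 (rotate_left(3, 6, k=1)): [3, 2, 0, 1, 6, 5, 4]
After 7 (swap(6, 5)): [3, 2, 0, 1, 6, 4, 5]
After 8 (swap(6, 1)): [3, 5, 0, 1, 6, 4, 2]
After 9 (swap(2, 5)): [3, 5, 4, 1, 6, 0, 2]
After 10 (swap(0, 3)): [1, 5, 4, 3, 6, 0, 2]
After 11 (reverse(3, 6)): [1, 5, 4, 2, 0, 6, 3]
After 12 (rotate_left(0, 5, k=2)): [4, 2, 0, 6, 1, 5, 3]
After 13 (swap(1, 4)): [4, 1, 0, 6, 2, 5, 3]
After 14 (swap(4, 5)): [4, 1, 0, 6, 5, 2, 3]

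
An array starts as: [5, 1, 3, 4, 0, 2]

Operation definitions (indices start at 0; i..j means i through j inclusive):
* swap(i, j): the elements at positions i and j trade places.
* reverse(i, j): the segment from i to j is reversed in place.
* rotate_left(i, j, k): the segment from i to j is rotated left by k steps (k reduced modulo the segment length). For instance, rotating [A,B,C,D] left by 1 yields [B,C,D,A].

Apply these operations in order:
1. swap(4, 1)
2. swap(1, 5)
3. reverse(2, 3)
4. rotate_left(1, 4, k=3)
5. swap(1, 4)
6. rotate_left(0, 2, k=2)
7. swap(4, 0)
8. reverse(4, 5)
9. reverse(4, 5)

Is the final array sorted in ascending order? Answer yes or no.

Answer: no

Derivation:
After 1 (swap(4, 1)): [5, 0, 3, 4, 1, 2]
After 2 (swap(1, 5)): [5, 2, 3, 4, 1, 0]
After 3 (reverse(2, 3)): [5, 2, 4, 3, 1, 0]
After 4 (rotate_left(1, 4, k=3)): [5, 1, 2, 4, 3, 0]
After 5 (swap(1, 4)): [5, 3, 2, 4, 1, 0]
After 6 (rotate_left(0, 2, k=2)): [2, 5, 3, 4, 1, 0]
After 7 (swap(4, 0)): [1, 5, 3, 4, 2, 0]
After 8 (reverse(4, 5)): [1, 5, 3, 4, 0, 2]
After 9 (reverse(4, 5)): [1, 5, 3, 4, 2, 0]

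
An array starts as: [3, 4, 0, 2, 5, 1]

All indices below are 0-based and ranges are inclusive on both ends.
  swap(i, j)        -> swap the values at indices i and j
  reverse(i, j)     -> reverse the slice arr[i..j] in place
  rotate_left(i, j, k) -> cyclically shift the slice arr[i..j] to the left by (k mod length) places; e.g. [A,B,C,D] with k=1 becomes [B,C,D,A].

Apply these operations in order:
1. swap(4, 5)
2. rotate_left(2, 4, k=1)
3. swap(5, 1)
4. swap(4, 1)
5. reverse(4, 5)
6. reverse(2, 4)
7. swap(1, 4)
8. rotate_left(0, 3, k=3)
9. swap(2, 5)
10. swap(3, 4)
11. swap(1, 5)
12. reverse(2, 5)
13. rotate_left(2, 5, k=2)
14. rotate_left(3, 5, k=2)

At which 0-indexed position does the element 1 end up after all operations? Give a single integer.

Answer: 0

Derivation:
After 1 (swap(4, 5)): [3, 4, 0, 2, 1, 5]
After 2 (rotate_left(2, 4, k=1)): [3, 4, 2, 1, 0, 5]
After 3 (swap(5, 1)): [3, 5, 2, 1, 0, 4]
After 4 (swap(4, 1)): [3, 0, 2, 1, 5, 4]
After 5 (reverse(4, 5)): [3, 0, 2, 1, 4, 5]
After 6 (reverse(2, 4)): [3, 0, 4, 1, 2, 5]
After 7 (swap(1, 4)): [3, 2, 4, 1, 0, 5]
After 8 (rotate_left(0, 3, k=3)): [1, 3, 2, 4, 0, 5]
After 9 (swap(2, 5)): [1, 3, 5, 4, 0, 2]
After 10 (swap(3, 4)): [1, 3, 5, 0, 4, 2]
After 11 (swap(1, 5)): [1, 2, 5, 0, 4, 3]
After 12 (reverse(2, 5)): [1, 2, 3, 4, 0, 5]
After 13 (rotate_left(2, 5, k=2)): [1, 2, 0, 5, 3, 4]
After 14 (rotate_left(3, 5, k=2)): [1, 2, 0, 4, 5, 3]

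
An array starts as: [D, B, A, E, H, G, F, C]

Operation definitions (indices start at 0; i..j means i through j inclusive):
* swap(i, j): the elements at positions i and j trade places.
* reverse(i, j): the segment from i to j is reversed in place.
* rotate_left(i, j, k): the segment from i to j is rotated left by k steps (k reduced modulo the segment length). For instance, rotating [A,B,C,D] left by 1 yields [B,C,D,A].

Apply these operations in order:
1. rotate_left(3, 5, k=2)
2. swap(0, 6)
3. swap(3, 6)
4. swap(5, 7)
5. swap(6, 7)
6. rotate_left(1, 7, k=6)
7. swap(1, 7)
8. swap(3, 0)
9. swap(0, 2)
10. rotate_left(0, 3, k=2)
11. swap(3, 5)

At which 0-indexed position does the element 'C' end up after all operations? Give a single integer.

Answer: 6

Derivation:
After 1 (rotate_left(3, 5, k=2)): [D, B, A, G, E, H, F, C]
After 2 (swap(0, 6)): [F, B, A, G, E, H, D, C]
After 3 (swap(3, 6)): [F, B, A, D, E, H, G, C]
After 4 (swap(5, 7)): [F, B, A, D, E, C, G, H]
After 5 (swap(6, 7)): [F, B, A, D, E, C, H, G]
After 6 (rotate_left(1, 7, k=6)): [F, G, B, A, D, E, C, H]
After 7 (swap(1, 7)): [F, H, B, A, D, E, C, G]
After 8 (swap(3, 0)): [A, H, B, F, D, E, C, G]
After 9 (swap(0, 2)): [B, H, A, F, D, E, C, G]
After 10 (rotate_left(0, 3, k=2)): [A, F, B, H, D, E, C, G]
After 11 (swap(3, 5)): [A, F, B, E, D, H, C, G]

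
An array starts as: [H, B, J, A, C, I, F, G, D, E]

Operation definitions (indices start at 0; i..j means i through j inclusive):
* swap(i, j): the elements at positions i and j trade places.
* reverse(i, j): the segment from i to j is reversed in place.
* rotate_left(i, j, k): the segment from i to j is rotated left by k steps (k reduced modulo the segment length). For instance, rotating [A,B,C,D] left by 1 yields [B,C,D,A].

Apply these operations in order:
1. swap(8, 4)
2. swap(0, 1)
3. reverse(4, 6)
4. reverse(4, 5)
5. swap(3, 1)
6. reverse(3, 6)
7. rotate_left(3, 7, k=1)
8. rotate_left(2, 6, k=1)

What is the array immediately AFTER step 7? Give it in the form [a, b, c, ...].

After 1 (swap(8, 4)): [H, B, J, A, D, I, F, G, C, E]
After 2 (swap(0, 1)): [B, H, J, A, D, I, F, G, C, E]
After 3 (reverse(4, 6)): [B, H, J, A, F, I, D, G, C, E]
After 4 (reverse(4, 5)): [B, H, J, A, I, F, D, G, C, E]
After 5 (swap(3, 1)): [B, A, J, H, I, F, D, G, C, E]
After 6 (reverse(3, 6)): [B, A, J, D, F, I, H, G, C, E]
After 7 (rotate_left(3, 7, k=1)): [B, A, J, F, I, H, G, D, C, E]

Answer: [B, A, J, F, I, H, G, D, C, E]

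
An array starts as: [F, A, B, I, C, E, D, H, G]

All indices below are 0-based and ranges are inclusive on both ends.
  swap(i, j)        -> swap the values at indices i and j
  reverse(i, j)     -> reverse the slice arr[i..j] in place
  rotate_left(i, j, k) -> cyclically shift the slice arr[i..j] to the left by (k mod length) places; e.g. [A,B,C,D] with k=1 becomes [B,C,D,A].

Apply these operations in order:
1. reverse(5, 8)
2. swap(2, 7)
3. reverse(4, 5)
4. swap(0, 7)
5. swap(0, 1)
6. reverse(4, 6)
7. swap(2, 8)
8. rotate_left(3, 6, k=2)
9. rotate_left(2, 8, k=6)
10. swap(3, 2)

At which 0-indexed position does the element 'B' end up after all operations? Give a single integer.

After 1 (reverse(5, 8)): [F, A, B, I, C, G, H, D, E]
After 2 (swap(2, 7)): [F, A, D, I, C, G, H, B, E]
After 3 (reverse(4, 5)): [F, A, D, I, G, C, H, B, E]
After 4 (swap(0, 7)): [B, A, D, I, G, C, H, F, E]
After 5 (swap(0, 1)): [A, B, D, I, G, C, H, F, E]
After 6 (reverse(4, 6)): [A, B, D, I, H, C, G, F, E]
After 7 (swap(2, 8)): [A, B, E, I, H, C, G, F, D]
After 8 (rotate_left(3, 6, k=2)): [A, B, E, C, G, I, H, F, D]
After 9 (rotate_left(2, 8, k=6)): [A, B, D, E, C, G, I, H, F]
After 10 (swap(3, 2)): [A, B, E, D, C, G, I, H, F]

Answer: 1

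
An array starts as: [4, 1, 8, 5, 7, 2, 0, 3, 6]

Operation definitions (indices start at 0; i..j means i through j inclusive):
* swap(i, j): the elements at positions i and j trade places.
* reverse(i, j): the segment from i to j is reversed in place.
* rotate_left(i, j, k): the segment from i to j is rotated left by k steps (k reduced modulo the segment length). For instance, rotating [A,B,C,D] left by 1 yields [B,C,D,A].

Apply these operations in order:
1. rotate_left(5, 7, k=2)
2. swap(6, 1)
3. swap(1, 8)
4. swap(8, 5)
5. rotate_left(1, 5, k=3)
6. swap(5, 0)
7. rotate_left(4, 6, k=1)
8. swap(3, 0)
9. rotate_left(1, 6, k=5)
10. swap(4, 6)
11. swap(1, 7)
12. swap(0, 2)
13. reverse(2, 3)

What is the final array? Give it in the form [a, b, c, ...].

Answer: [7, 0, 2, 6, 1, 4, 5, 8, 3]

Derivation:
After 1 (rotate_left(5, 7, k=2)): [4, 1, 8, 5, 7, 3, 2, 0, 6]
After 2 (swap(6, 1)): [4, 2, 8, 5, 7, 3, 1, 0, 6]
After 3 (swap(1, 8)): [4, 6, 8, 5, 7, 3, 1, 0, 2]
After 4 (swap(8, 5)): [4, 6, 8, 5, 7, 2, 1, 0, 3]
After 5 (rotate_left(1, 5, k=3)): [4, 7, 2, 6, 8, 5, 1, 0, 3]
After 6 (swap(5, 0)): [5, 7, 2, 6, 8, 4, 1, 0, 3]
After 7 (rotate_left(4, 6, k=1)): [5, 7, 2, 6, 4, 1, 8, 0, 3]
After 8 (swap(3, 0)): [6, 7, 2, 5, 4, 1, 8, 0, 3]
After 9 (rotate_left(1, 6, k=5)): [6, 8, 7, 2, 5, 4, 1, 0, 3]
After 10 (swap(4, 6)): [6, 8, 7, 2, 1, 4, 5, 0, 3]
After 11 (swap(1, 7)): [6, 0, 7, 2, 1, 4, 5, 8, 3]
After 12 (swap(0, 2)): [7, 0, 6, 2, 1, 4, 5, 8, 3]
After 13 (reverse(2, 3)): [7, 0, 2, 6, 1, 4, 5, 8, 3]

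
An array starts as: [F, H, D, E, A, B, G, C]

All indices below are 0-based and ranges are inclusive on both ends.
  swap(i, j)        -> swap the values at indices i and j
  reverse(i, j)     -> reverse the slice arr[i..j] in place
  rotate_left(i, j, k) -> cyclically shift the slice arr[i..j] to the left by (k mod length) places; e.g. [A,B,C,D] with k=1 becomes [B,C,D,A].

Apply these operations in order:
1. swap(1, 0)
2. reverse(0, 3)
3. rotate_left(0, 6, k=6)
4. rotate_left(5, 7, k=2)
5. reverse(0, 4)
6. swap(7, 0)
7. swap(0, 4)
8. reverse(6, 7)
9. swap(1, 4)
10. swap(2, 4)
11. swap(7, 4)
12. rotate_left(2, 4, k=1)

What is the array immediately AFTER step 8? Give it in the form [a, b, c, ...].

Answer: [G, F, D, E, B, C, H, A]

Derivation:
After 1 (swap(1, 0)): [H, F, D, E, A, B, G, C]
After 2 (reverse(0, 3)): [E, D, F, H, A, B, G, C]
After 3 (rotate_left(0, 6, k=6)): [G, E, D, F, H, A, B, C]
After 4 (rotate_left(5, 7, k=2)): [G, E, D, F, H, C, A, B]
After 5 (reverse(0, 4)): [H, F, D, E, G, C, A, B]
After 6 (swap(7, 0)): [B, F, D, E, G, C, A, H]
After 7 (swap(0, 4)): [G, F, D, E, B, C, A, H]
After 8 (reverse(6, 7)): [G, F, D, E, B, C, H, A]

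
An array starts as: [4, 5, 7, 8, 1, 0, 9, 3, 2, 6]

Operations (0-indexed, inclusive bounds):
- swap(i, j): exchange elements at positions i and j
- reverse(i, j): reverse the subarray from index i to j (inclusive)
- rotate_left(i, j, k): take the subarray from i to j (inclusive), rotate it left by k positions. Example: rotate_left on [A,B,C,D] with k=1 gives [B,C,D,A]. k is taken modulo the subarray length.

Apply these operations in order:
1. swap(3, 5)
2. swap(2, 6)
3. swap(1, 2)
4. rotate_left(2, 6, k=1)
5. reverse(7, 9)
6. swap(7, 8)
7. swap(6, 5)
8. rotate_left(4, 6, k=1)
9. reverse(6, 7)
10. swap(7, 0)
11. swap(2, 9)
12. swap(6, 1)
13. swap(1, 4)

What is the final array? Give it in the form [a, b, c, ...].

After 1 (swap(3, 5)): [4, 5, 7, 0, 1, 8, 9, 3, 2, 6]
After 2 (swap(2, 6)): [4, 5, 9, 0, 1, 8, 7, 3, 2, 6]
After 3 (swap(1, 2)): [4, 9, 5, 0, 1, 8, 7, 3, 2, 6]
After 4 (rotate_left(2, 6, k=1)): [4, 9, 0, 1, 8, 7, 5, 3, 2, 6]
After 5 (reverse(7, 9)): [4, 9, 0, 1, 8, 7, 5, 6, 2, 3]
After 6 (swap(7, 8)): [4, 9, 0, 1, 8, 7, 5, 2, 6, 3]
After 7 (swap(6, 5)): [4, 9, 0, 1, 8, 5, 7, 2, 6, 3]
After 8 (rotate_left(4, 6, k=1)): [4, 9, 0, 1, 5, 7, 8, 2, 6, 3]
After 9 (reverse(6, 7)): [4, 9, 0, 1, 5, 7, 2, 8, 6, 3]
After 10 (swap(7, 0)): [8, 9, 0, 1, 5, 7, 2, 4, 6, 3]
After 11 (swap(2, 9)): [8, 9, 3, 1, 5, 7, 2, 4, 6, 0]
After 12 (swap(6, 1)): [8, 2, 3, 1, 5, 7, 9, 4, 6, 0]
After 13 (swap(1, 4)): [8, 5, 3, 1, 2, 7, 9, 4, 6, 0]

Answer: [8, 5, 3, 1, 2, 7, 9, 4, 6, 0]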